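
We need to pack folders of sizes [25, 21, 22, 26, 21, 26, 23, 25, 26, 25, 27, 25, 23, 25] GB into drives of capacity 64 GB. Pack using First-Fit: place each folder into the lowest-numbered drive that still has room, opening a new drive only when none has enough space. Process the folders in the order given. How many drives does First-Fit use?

drive 1: place 25 GB, 39 GB left
drive 1: place 21 GB, 18 GB left
drive 2: place 22 GB, 42 GB left
drive 2: place 26 GB, 16 GB left
drive 3: place 21 GB, 43 GB left
drive 3: place 26 GB, 17 GB left
drive 4: place 23 GB, 41 GB left
drive 4: place 25 GB, 16 GB left
drive 5: place 26 GB, 38 GB left
drive 5: place 25 GB, 13 GB left
drive 6: place 27 GB, 37 GB left
drive 6: place 25 GB, 12 GB left
drive 7: place 23 GB, 41 GB left
drive 7: place 25 GB, 16 GB left

7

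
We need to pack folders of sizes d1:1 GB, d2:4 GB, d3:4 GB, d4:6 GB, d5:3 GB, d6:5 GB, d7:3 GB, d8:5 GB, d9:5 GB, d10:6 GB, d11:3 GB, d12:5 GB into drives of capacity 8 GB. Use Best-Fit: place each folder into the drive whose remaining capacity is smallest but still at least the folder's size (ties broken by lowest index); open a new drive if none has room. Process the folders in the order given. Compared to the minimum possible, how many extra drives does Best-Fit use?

1

Best-Fit: [1,4,3] [4] [6] [5,3] [5,3] [5] [6] [5] → 8 drives.
Total size 50 GB; any packing needs at least ⌈50/8⌉ = 7 drives.
An optimal packing achieves that bound: [6,1] [6] [5,3] [5,3] [5,3] [5] [4,4] → 7 drives.
Excess: 8 − 7 = 1.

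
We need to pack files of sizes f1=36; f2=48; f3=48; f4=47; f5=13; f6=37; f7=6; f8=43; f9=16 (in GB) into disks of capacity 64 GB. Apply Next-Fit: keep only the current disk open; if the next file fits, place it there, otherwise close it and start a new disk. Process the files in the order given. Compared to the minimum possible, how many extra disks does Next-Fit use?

Next-Fit: [36] [48] [48] [47,13] [37,6] [43,16] → 6 disks.
6 files exceed 32 GB (half the capacity), and no two of those can share a disk, so at least 6 disks are needed.
So 6 is already optimal.

0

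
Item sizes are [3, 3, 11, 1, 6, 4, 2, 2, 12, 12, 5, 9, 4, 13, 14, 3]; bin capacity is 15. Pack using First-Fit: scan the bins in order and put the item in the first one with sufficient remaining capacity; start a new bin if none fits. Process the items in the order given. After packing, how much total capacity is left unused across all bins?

bin 1: place 3, 12 left
bin 1: place 3, 9 left
bin 2: place 11, 4 left
bin 1: place 1, 8 left
bin 1: place 6, 2 left
bin 2: place 4, 0 left
bin 1: place 2, 0 left
bin 3: place 2, 13 left
bin 3: place 12, 1 left
bin 4: place 12, 3 left
bin 5: place 5, 10 left
bin 5: place 9, 1 left
bin 6: place 4, 11 left
bin 7: place 13, 2 left
bin 8: place 14, 1 left
bin 4: place 3, 0 left
8 bins × 15 = 120; used 104; unused 16.

16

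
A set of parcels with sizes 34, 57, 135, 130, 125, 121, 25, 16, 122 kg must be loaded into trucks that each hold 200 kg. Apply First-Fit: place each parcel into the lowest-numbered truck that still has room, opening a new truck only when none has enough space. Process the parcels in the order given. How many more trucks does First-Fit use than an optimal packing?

First-Fit: [34,57,25,16] [135] [130] [125] [121] [122] → 6 trucks.
5 parcels exceed 100 kg (half the capacity), and no two of those can share a truck, so at least 5 trucks are needed.
An optimal packing achieves that bound: [135,57] [130,34,25] [125,16] [122] [121] → 5 trucks.
Excess: 6 − 5 = 1.

1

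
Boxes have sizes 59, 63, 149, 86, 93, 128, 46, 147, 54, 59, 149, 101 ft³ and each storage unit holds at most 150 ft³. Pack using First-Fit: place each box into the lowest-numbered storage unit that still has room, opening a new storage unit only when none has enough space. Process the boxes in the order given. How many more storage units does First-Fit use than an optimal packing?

First-Fit: [59,63] [149] [86,46] [93,54] [128] [147] [59] [149] [101] → 9 storage units.
Total size 1134 ft³; any packing needs at least ⌈1134/150⌉ = 8 storage units.
An optimal packing achieves that bound: [149] [149] [147] [128] [101,46] [93,54] [86,63] [59,59] → 8 storage units.
Excess: 9 − 8 = 1.

1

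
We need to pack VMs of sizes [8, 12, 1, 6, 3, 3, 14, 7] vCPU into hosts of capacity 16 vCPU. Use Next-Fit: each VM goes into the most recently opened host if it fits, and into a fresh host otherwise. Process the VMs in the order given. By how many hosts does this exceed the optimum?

1

Next-Fit: [8] [12,1] [6,3,3] [14] [7] → 5 hosts.
Total size 54 vCPU; any packing needs at least ⌈54/16⌉ = 4 hosts.
An optimal packing achieves that bound: [14,1] [12,3] [8,7] [6,3] → 4 hosts.
Excess: 5 − 4 = 1.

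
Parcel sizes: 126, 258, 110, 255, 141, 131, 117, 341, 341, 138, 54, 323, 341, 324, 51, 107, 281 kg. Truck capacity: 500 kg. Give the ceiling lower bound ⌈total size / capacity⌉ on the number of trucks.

Total size = 126 + 258 + 110 + 255 + 141 + 131 + 117 + 341 + 341 + 138 + 54 + 323 + 341 + 324 + 51 + 107 + 281 = 3439 kg.
⌈3439 / 500⌉ = 7.

7 trucks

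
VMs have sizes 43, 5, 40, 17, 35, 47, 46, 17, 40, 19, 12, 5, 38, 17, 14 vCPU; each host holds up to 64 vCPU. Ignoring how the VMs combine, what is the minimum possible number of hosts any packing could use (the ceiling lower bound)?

7

Total size = 43 + 5 + 40 + 17 + 35 + 47 + 46 + 17 + 40 + 19 + 12 + 5 + 38 + 17 + 14 = 395 vCPU.
⌈395 / 64⌉ = 7.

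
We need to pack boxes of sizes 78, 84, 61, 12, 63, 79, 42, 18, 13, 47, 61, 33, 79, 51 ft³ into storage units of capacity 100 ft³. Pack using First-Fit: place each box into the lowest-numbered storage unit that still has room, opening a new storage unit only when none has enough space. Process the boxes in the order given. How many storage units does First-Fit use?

9

Put 78 ft³ in storage unit 1; 22 ft³ remain.
Put 84 ft³ in storage unit 2; 16 ft³ remain.
Put 61 ft³ in storage unit 3; 39 ft³ remain.
Put 12 ft³ in storage unit 1; 10 ft³ remain.
Put 63 ft³ in storage unit 4; 37 ft³ remain.
Put 79 ft³ in storage unit 5; 21 ft³ remain.
Put 42 ft³ in storage unit 6; 58 ft³ remain.
Put 18 ft³ in storage unit 3; 21 ft³ remain.
Put 13 ft³ in storage unit 2; 3 ft³ remain.
Put 47 ft³ in storage unit 6; 11 ft³ remain.
Put 61 ft³ in storage unit 7; 39 ft³ remain.
Put 33 ft³ in storage unit 4; 4 ft³ remain.
Put 79 ft³ in storage unit 8; 21 ft³ remain.
Put 51 ft³ in storage unit 9; 49 ft³ remain.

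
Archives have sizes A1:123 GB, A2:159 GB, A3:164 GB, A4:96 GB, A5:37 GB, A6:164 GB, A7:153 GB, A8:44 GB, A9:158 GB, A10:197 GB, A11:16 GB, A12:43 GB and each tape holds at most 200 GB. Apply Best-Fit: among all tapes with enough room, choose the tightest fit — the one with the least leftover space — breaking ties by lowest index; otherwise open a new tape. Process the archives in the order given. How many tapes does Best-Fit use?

Put A1 (123 GB) in tape 1; 77 GB remain.
Put A2 (159 GB) in tape 2; 41 GB remain.
Put A3 (164 GB) in tape 3; 36 GB remain.
Put A4 (96 GB) in tape 4; 104 GB remain.
Put A5 (37 GB) in tape 2; 4 GB remain.
Put A6 (164 GB) in tape 5; 36 GB remain.
Put A7 (153 GB) in tape 6; 47 GB remain.
Put A8 (44 GB) in tape 6; 3 GB remain.
Put A9 (158 GB) in tape 7; 42 GB remain.
Put A10 (197 GB) in tape 8; 3 GB remain.
Put A11 (16 GB) in tape 3; 20 GB remain.
Put A12 (43 GB) in tape 1; 34 GB remain.
Final tapes: [123,43] [159,37] [164,16] [96] [164] [153,44] [158] [197].

8 tapes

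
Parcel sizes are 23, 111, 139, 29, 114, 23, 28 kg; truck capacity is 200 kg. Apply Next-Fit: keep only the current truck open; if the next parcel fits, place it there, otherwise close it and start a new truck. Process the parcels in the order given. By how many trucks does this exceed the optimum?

Next-Fit: [23,111] [139,29] [114,23,28] → 3 trucks.
Total size 467 kg; any packing needs at least ⌈467/200⌉ = 3 trucks.
So 3 is already optimal.

0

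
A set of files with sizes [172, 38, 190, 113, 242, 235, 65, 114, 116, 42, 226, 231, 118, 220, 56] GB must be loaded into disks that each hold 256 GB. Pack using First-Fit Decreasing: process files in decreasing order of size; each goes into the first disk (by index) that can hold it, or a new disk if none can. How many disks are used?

10

Sorted descending: 242, 235, 231, 226, 220, 190, 172, 118, 116, 114, 113, 65, 56, 42, 38.
Put 242 GB in disk 1; 14 GB remain.
Put 235 GB in disk 2; 21 GB remain.
Put 231 GB in disk 3; 25 GB remain.
Put 226 GB in disk 4; 30 GB remain.
Put 220 GB in disk 5; 36 GB remain.
Put 190 GB in disk 6; 66 GB remain.
Put 172 GB in disk 7; 84 GB remain.
Put 118 GB in disk 8; 138 GB remain.
Put 116 GB in disk 8; 22 GB remain.
Put 114 GB in disk 9; 142 GB remain.
Put 113 GB in disk 9; 29 GB remain.
Put 65 GB in disk 6; 1 GB remain.
Put 56 GB in disk 7; 28 GB remain.
Put 42 GB in disk 10; 214 GB remain.
Put 38 GB in disk 10; 176 GB remain.
Final disks: [242] [235] [231] [226] [220] [190,65] [172,56] [118,116] [114,113] [42,38].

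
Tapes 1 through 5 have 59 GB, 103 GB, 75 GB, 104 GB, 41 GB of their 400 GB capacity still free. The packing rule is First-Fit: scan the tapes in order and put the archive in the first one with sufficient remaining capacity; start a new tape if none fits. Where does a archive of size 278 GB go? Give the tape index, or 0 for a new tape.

0

No tape has ≥ 278 GB free, so a new tape is opened.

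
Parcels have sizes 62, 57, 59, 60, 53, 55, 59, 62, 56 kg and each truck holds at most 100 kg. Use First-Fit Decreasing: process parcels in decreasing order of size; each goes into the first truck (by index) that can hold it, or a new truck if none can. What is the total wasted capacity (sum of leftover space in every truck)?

377

Sorted descending: 62, 62, 60, 59, 59, 57, 56, 55, 53.
62 kg → truck 1 (remaining 38 kg)
62 kg → truck 2 (remaining 38 kg)
60 kg → truck 3 (remaining 40 kg)
59 kg → truck 4 (remaining 41 kg)
59 kg → truck 5 (remaining 41 kg)
57 kg → truck 6 (remaining 43 kg)
56 kg → truck 7 (remaining 44 kg)
55 kg → truck 8 (remaining 45 kg)
53 kg → truck 9 (remaining 47 kg)
9 trucks × 100 kg = 900 kg; used 523 kg; unused 377 kg.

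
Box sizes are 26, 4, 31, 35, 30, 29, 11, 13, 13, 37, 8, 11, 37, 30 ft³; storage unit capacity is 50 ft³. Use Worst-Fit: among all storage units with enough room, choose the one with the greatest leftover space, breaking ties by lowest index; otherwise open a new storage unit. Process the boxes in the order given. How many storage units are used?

26 ft³ → storage unit 1 (remaining 24 ft³)
4 ft³ → storage unit 1 (remaining 20 ft³)
31 ft³ → storage unit 2 (remaining 19 ft³)
35 ft³ → storage unit 3 (remaining 15 ft³)
30 ft³ → storage unit 4 (remaining 20 ft³)
29 ft³ → storage unit 5 (remaining 21 ft³)
11 ft³ → storage unit 5 (remaining 10 ft³)
13 ft³ → storage unit 1 (remaining 7 ft³)
13 ft³ → storage unit 4 (remaining 7 ft³)
37 ft³ → storage unit 6 (remaining 13 ft³)
8 ft³ → storage unit 2 (remaining 11 ft³)
11 ft³ → storage unit 3 (remaining 4 ft³)
37 ft³ → storage unit 7 (remaining 13 ft³)
30 ft³ → storage unit 8 (remaining 20 ft³)

8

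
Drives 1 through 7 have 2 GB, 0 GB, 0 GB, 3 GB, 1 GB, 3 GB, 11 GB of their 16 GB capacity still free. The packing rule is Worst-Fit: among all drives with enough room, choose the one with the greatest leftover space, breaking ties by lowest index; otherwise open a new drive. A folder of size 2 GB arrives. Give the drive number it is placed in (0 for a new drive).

Drives with room: drive 1 (2 GB), drive 4 (3 GB), drive 6 (3 GB), drive 7 (11 GB).
Most room is drive 7 with 11 GB free.

7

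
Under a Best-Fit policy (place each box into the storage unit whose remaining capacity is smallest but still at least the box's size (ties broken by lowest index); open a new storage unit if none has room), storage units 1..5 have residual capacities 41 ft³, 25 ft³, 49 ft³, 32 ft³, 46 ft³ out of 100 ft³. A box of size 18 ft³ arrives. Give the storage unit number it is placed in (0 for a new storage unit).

2

Storage units with room: storage unit 1 (41 ft³), storage unit 2 (25 ft³), storage unit 3 (49 ft³), storage unit 4 (32 ft³), storage unit 5 (46 ft³).
Tightest fit is storage unit 2 with 25 ft³ free.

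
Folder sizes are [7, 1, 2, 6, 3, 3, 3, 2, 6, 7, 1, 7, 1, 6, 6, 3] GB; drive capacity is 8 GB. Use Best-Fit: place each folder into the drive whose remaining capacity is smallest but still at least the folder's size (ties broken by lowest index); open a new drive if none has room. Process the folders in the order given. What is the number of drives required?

9 drives

7 GB → drive 1 (remaining 1 GB)
1 GB → drive 1 (remaining 0 GB)
2 GB → drive 2 (remaining 6 GB)
6 GB → drive 2 (remaining 0 GB)
3 GB → drive 3 (remaining 5 GB)
3 GB → drive 3 (remaining 2 GB)
3 GB → drive 4 (remaining 5 GB)
2 GB → drive 3 (remaining 0 GB)
6 GB → drive 5 (remaining 2 GB)
7 GB → drive 6 (remaining 1 GB)
1 GB → drive 6 (remaining 0 GB)
7 GB → drive 7 (remaining 1 GB)
1 GB → drive 7 (remaining 0 GB)
6 GB → drive 8 (remaining 2 GB)
6 GB → drive 9 (remaining 2 GB)
3 GB → drive 4 (remaining 2 GB)
Final drives: [7,1] [2,6] [3,3,2] [3,3] [6] [7,1] [7,1] [6] [6].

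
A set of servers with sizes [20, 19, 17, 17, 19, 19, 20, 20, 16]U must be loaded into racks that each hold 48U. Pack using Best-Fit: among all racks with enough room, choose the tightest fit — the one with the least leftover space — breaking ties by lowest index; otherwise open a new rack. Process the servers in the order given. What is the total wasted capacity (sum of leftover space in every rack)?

73

Put 20U in rack 1; 28U remain.
Put 19U in rack 1; 9U remain.
Put 17U in rack 2; 31U remain.
Put 17U in rack 2; 14U remain.
Put 19U in rack 3; 29U remain.
Put 19U in rack 3; 10U remain.
Put 20U in rack 4; 28U remain.
Put 20U in rack 4; 8U remain.
Put 16U in rack 5; 32U remain.
5 racks × 48U = 240U; used 167U; unused 73U.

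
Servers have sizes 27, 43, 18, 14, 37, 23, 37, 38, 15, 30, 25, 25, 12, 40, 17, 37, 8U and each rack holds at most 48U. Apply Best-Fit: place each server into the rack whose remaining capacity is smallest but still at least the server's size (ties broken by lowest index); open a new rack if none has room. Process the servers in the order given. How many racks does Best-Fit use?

11 racks

27U → rack 1 (remaining 21U)
43U → rack 2 (remaining 5U)
18U → rack 1 (remaining 3U)
14U → rack 3 (remaining 34U)
37U → rack 4 (remaining 11U)
23U → rack 3 (remaining 11U)
37U → rack 5 (remaining 11U)
38U → rack 6 (remaining 10U)
15U → rack 7 (remaining 33U)
30U → rack 7 (remaining 3U)
25U → rack 8 (remaining 23U)
25U → rack 9 (remaining 23U)
12U → rack 8 (remaining 11U)
40U → rack 10 (remaining 8U)
17U → rack 9 (remaining 6U)
37U → rack 11 (remaining 11U)
8U → rack 10 (remaining 0U)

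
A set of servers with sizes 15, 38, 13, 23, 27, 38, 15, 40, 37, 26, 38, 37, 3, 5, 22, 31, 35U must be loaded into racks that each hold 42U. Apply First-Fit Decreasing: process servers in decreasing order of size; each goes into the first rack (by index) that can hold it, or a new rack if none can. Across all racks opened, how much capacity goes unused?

Sorted descending: 40, 38, 38, 38, 37, 37, 35, 31, 27, 26, 23, 22, 15, 15, 13, 5, 3.
Put 40U in rack 1; 2U remain.
Put 38U in rack 2; 4U remain.
Put 38U in rack 3; 4U remain.
Put 38U in rack 4; 4U remain.
Put 37U in rack 5; 5U remain.
Put 37U in rack 6; 5U remain.
Put 35U in rack 7; 7U remain.
Put 31U in rack 8; 11U remain.
Put 27U in rack 9; 15U remain.
Put 26U in rack 10; 16U remain.
Put 23U in rack 11; 19U remain.
Put 22U in rack 12; 20U remain.
Put 15U in rack 9; 0U remain.
Put 15U in rack 10; 1U remain.
Put 13U in rack 11; 6U remain.
Put 5U in rack 5; 0U remain.
Put 3U in rack 2; 1U remain.
12 racks × 42U = 504U; used 443U; unused 61U.

61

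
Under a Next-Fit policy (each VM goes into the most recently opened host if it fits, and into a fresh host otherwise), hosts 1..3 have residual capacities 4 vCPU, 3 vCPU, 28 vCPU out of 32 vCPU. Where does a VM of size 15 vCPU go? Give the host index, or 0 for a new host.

3

Next-Fit only looks at host 3, which has 28 vCPU free.
15 vCPU fits there.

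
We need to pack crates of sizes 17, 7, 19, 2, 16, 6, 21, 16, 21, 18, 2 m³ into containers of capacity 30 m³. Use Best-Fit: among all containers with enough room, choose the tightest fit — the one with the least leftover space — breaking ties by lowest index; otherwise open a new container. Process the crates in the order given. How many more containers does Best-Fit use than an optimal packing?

0

Best-Fit: [17,7,2,2] [19,6] [16] [21] [16] [21] [18] → 7 containers.
7 crates exceed 15 m³ (half the capacity), and no two of those can share a container, so at least 7 containers are needed.
So 7 is already optimal.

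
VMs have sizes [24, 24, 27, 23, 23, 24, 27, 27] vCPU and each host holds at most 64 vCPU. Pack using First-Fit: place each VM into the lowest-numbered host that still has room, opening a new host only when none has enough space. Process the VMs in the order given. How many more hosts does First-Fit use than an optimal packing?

0

First-Fit: [24,24] [27,23] [23,24] [27,27] → 4 hosts.
Total size 199 vCPU; any packing needs at least ⌈199/64⌉ = 4 hosts.
So 4 is already optimal.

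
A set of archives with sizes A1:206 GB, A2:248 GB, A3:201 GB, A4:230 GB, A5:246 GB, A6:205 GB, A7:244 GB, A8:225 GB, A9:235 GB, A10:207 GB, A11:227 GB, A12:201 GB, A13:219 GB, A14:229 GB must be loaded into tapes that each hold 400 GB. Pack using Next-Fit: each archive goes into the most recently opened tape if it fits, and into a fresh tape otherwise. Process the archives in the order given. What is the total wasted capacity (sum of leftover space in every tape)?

2477

A1 (206 GB) → tape 1 (remaining 194 GB)
A2 (248 GB) → tape 2 (remaining 152 GB)
A3 (201 GB) → tape 3 (remaining 199 GB)
A4 (230 GB) → tape 4 (remaining 170 GB)
A5 (246 GB) → tape 5 (remaining 154 GB)
A6 (205 GB) → tape 6 (remaining 195 GB)
A7 (244 GB) → tape 7 (remaining 156 GB)
A8 (225 GB) → tape 8 (remaining 175 GB)
A9 (235 GB) → tape 9 (remaining 165 GB)
A10 (207 GB) → tape 10 (remaining 193 GB)
A11 (227 GB) → tape 11 (remaining 173 GB)
A12 (201 GB) → tape 12 (remaining 199 GB)
A13 (219 GB) → tape 13 (remaining 181 GB)
A14 (229 GB) → tape 14 (remaining 171 GB)
14 tapes × 400 GB = 5600 GB; used 3123 GB; unused 2477 GB.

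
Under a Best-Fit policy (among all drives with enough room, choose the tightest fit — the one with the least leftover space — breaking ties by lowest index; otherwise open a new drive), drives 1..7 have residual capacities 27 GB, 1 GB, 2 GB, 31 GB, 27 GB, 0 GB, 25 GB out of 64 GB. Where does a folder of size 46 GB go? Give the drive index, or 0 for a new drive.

0

No drive has ≥ 46 GB free, so a new drive is opened.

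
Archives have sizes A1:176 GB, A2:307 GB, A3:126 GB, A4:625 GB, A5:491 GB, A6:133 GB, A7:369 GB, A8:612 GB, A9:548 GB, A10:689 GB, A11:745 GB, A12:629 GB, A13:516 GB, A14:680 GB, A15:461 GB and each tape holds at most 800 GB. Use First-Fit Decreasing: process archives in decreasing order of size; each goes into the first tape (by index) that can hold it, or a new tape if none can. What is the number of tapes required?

Sorted descending: 745, 689, 680, 629, 625, 612, 548, 516, 491, 461, 369, 307, 176, 133, 126.
745 GB → tape 1 (remaining 55 GB)
689 GB → tape 2 (remaining 111 GB)
680 GB → tape 3 (remaining 120 GB)
629 GB → tape 4 (remaining 171 GB)
625 GB → tape 5 (remaining 175 GB)
612 GB → tape 6 (remaining 188 GB)
548 GB → tape 7 (remaining 252 GB)
516 GB → tape 8 (remaining 284 GB)
491 GB → tape 9 (remaining 309 GB)
461 GB → tape 10 (remaining 339 GB)
369 GB → tape 11 (remaining 431 GB)
307 GB → tape 9 (remaining 2 GB)
176 GB → tape 6 (remaining 12 GB)
133 GB → tape 4 (remaining 38 GB)
126 GB → tape 5 (remaining 49 GB)

11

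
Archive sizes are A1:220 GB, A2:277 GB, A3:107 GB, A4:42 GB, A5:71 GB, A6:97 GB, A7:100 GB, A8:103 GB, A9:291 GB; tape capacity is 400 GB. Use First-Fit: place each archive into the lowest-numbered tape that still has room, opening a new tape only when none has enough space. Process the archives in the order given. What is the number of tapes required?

tape 1: place A1 (220 GB), 180 GB left
tape 2: place A2 (277 GB), 123 GB left
tape 1: place A3 (107 GB), 73 GB left
tape 1: place A4 (42 GB), 31 GB left
tape 2: place A5 (71 GB), 52 GB left
tape 3: place A6 (97 GB), 303 GB left
tape 3: place A7 (100 GB), 203 GB left
tape 3: place A8 (103 GB), 100 GB left
tape 4: place A9 (291 GB), 109 GB left
Final tapes: [220,107,42] [277,71] [97,100,103] [291].

4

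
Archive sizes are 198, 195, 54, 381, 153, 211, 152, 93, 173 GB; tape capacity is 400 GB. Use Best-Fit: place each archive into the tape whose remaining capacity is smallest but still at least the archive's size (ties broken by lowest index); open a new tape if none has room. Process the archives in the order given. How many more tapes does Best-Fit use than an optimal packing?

Best-Fit: [198,195] [54,153,93] [381] [211,152] [173] → 5 tapes.
Total size 1610 GB; any packing needs at least ⌈1610/400⌉ = 5 tapes.
So 5 is already optimal.

0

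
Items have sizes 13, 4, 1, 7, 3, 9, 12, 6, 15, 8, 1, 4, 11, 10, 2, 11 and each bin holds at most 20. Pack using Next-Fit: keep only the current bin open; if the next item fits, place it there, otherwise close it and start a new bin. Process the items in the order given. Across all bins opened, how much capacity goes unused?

13 → bin 1 (remaining 7)
4 → bin 1 (remaining 3)
1 → bin 1 (remaining 2)
7 → bin 2 (remaining 13)
3 → bin 2 (remaining 10)
9 → bin 2 (remaining 1)
12 → bin 3 (remaining 8)
6 → bin 3 (remaining 2)
15 → bin 4 (remaining 5)
8 → bin 5 (remaining 12)
1 → bin 5 (remaining 11)
4 → bin 5 (remaining 7)
11 → bin 6 (remaining 9)
10 → bin 7 (remaining 10)
2 → bin 7 (remaining 8)
11 → bin 8 (remaining 9)
8 bins × 20 = 160; used 117; unused 43.

43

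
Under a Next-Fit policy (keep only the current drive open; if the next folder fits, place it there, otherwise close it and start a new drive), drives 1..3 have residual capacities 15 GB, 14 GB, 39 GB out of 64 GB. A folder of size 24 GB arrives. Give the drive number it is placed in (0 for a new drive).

Next-Fit only looks at drive 3, which has 39 GB free.
24 GB fits there.

3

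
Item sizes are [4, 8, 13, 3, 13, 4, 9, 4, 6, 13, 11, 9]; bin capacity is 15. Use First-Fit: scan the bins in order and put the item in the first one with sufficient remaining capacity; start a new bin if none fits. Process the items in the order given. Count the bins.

8

Put 4 in bin 1; 11 remain.
Put 8 in bin 1; 3 remain.
Put 13 in bin 2; 2 remain.
Put 3 in bin 1; 0 remain.
Put 13 in bin 3; 2 remain.
Put 4 in bin 4; 11 remain.
Put 9 in bin 4; 2 remain.
Put 4 in bin 5; 11 remain.
Put 6 in bin 5; 5 remain.
Put 13 in bin 6; 2 remain.
Put 11 in bin 7; 4 remain.
Put 9 in bin 8; 6 remain.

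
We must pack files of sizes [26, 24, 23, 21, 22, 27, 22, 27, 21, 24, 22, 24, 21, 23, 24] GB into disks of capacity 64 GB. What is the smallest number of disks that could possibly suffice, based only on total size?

6 disks

Total size = 26 + 24 + 23 + 21 + 22 + 27 + 22 + 27 + 21 + 24 + 22 + 24 + 21 + 23 + 24 = 351 GB.
⌈351 / 64⌉ = 6.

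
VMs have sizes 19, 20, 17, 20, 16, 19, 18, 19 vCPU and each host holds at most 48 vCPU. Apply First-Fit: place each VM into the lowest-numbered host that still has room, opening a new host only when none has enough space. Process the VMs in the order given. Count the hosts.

4 hosts

19 vCPU → host 1 (remaining 29 vCPU)
20 vCPU → host 1 (remaining 9 vCPU)
17 vCPU → host 2 (remaining 31 vCPU)
20 vCPU → host 2 (remaining 11 vCPU)
16 vCPU → host 3 (remaining 32 vCPU)
19 vCPU → host 3 (remaining 13 vCPU)
18 vCPU → host 4 (remaining 30 vCPU)
19 vCPU → host 4 (remaining 11 vCPU)
Final hosts: [19,20] [17,20] [16,19] [18,19].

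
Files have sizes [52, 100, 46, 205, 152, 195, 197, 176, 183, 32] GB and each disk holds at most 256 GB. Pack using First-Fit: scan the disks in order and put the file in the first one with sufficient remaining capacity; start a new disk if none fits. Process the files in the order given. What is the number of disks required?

disk 1: place 52 GB, 204 GB left
disk 1: place 100 GB, 104 GB left
disk 1: place 46 GB, 58 GB left
disk 2: place 205 GB, 51 GB left
disk 3: place 152 GB, 104 GB left
disk 4: place 195 GB, 61 GB left
disk 5: place 197 GB, 59 GB left
disk 6: place 176 GB, 80 GB left
disk 7: place 183 GB, 73 GB left
disk 1: place 32 GB, 26 GB left

7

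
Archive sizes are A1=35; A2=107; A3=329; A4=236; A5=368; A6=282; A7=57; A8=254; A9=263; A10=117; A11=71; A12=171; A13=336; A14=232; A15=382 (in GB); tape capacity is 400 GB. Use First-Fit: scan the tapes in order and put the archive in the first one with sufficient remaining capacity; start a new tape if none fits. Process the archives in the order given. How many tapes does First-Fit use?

A1 (35 GB) → tape 1 (remaining 365 GB)
A2 (107 GB) → tape 1 (remaining 258 GB)
A3 (329 GB) → tape 2 (remaining 71 GB)
A4 (236 GB) → tape 1 (remaining 22 GB)
A5 (368 GB) → tape 3 (remaining 32 GB)
A6 (282 GB) → tape 4 (remaining 118 GB)
A7 (57 GB) → tape 2 (remaining 14 GB)
A8 (254 GB) → tape 5 (remaining 146 GB)
A9 (263 GB) → tape 6 (remaining 137 GB)
A10 (117 GB) → tape 4 (remaining 1 GB)
A11 (71 GB) → tape 5 (remaining 75 GB)
A12 (171 GB) → tape 7 (remaining 229 GB)
A13 (336 GB) → tape 8 (remaining 64 GB)
A14 (232 GB) → tape 9 (remaining 168 GB)
A15 (382 GB) → tape 10 (remaining 18 GB)
Final tapes: [35,107,236] [329,57] [368] [282,117] [254,71] [263] [171] [336] [232] [382].

10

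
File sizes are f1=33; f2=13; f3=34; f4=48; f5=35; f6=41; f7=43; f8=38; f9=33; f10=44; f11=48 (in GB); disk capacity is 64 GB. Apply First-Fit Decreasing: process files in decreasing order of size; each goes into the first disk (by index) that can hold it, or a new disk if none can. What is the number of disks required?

10

Sorted descending: 48, 48, 44, 43, 41, 38, 35, 34, 33, 33, 13.
Put 48 GB in disk 1; 16 GB remain.
Put 48 GB in disk 2; 16 GB remain.
Put 44 GB in disk 3; 20 GB remain.
Put 43 GB in disk 4; 21 GB remain.
Put 41 GB in disk 5; 23 GB remain.
Put 38 GB in disk 6; 26 GB remain.
Put 35 GB in disk 7; 29 GB remain.
Put 34 GB in disk 8; 30 GB remain.
Put 33 GB in disk 9; 31 GB remain.
Put 33 GB in disk 10; 31 GB remain.
Put 13 GB in disk 1; 3 GB remain.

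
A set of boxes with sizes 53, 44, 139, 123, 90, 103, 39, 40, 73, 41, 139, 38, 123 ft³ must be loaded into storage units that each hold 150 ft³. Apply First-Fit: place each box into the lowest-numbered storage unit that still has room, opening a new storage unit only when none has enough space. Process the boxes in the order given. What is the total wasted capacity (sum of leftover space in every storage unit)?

storage unit 1: place 53 ft³, 97 ft³ left
storage unit 1: place 44 ft³, 53 ft³ left
storage unit 2: place 139 ft³, 11 ft³ left
storage unit 3: place 123 ft³, 27 ft³ left
storage unit 4: place 90 ft³, 60 ft³ left
storage unit 5: place 103 ft³, 47 ft³ left
storage unit 1: place 39 ft³, 14 ft³ left
storage unit 4: place 40 ft³, 20 ft³ left
storage unit 6: place 73 ft³, 77 ft³ left
storage unit 5: place 41 ft³, 6 ft³ left
storage unit 7: place 139 ft³, 11 ft³ left
storage unit 6: place 38 ft³, 39 ft³ left
storage unit 8: place 123 ft³, 27 ft³ left
8 storage units × 150 ft³ = 1200 ft³; used 1045 ft³; unused 155 ft³.

155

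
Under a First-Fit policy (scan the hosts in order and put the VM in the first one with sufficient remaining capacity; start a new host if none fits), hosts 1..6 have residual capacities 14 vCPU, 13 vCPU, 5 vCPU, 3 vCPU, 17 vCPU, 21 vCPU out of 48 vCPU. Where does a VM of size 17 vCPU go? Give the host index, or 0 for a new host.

Hosts with room: host 5 (17 vCPU), host 6 (21 vCPU).
The first with room is host 5.

5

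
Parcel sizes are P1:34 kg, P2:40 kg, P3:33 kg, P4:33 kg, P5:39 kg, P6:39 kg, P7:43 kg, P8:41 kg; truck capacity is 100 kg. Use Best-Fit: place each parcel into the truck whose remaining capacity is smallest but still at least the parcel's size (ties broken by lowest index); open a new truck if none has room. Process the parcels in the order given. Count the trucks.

4 trucks

truck 1: place P1 (34 kg), 66 kg left
truck 1: place P2 (40 kg), 26 kg left
truck 2: place P3 (33 kg), 67 kg left
truck 2: place P4 (33 kg), 34 kg left
truck 3: place P5 (39 kg), 61 kg left
truck 3: place P6 (39 kg), 22 kg left
truck 4: place P7 (43 kg), 57 kg left
truck 4: place P8 (41 kg), 16 kg left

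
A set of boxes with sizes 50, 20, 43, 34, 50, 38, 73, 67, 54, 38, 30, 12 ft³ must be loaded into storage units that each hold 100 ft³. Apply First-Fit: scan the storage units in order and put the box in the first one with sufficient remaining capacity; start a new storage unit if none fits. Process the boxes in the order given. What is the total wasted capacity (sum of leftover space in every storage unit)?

91

Put 50 ft³ in storage unit 1; 50 ft³ remain.
Put 20 ft³ in storage unit 1; 30 ft³ remain.
Put 43 ft³ in storage unit 2; 57 ft³ remain.
Put 34 ft³ in storage unit 2; 23 ft³ remain.
Put 50 ft³ in storage unit 3; 50 ft³ remain.
Put 38 ft³ in storage unit 3; 12 ft³ remain.
Put 73 ft³ in storage unit 4; 27 ft³ remain.
Put 67 ft³ in storage unit 5; 33 ft³ remain.
Put 54 ft³ in storage unit 6; 46 ft³ remain.
Put 38 ft³ in storage unit 6; 8 ft³ remain.
Put 30 ft³ in storage unit 1; 0 ft³ remain.
Put 12 ft³ in storage unit 2; 11 ft³ remain.
6 storage units × 100 ft³ = 600 ft³; used 509 ft³; unused 91 ft³.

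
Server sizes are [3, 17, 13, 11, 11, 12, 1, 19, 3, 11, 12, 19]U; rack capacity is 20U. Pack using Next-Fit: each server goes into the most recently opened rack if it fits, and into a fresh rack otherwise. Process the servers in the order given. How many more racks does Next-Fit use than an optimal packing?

0

Next-Fit: [3,17] [13] [11] [11] [12,1] [19] [3,11] [12] [19] → 9 racks.
9 servers exceed 10U (half the capacity), and no two of those can share a rack, so at least 9 racks are needed.
So 9 is already optimal.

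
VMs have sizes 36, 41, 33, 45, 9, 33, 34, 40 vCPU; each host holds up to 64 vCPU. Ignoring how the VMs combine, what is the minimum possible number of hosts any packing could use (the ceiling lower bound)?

5

Total size = 36 + 41 + 33 + 45 + 9 + 33 + 34 + 40 = 271 vCPU.
⌈271 / 64⌉ = 5.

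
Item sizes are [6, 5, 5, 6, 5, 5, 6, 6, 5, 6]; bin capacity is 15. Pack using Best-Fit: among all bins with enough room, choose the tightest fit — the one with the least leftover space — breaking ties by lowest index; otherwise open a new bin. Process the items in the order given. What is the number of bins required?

Put 6 in bin 1; 9 remain.
Put 5 in bin 1; 4 remain.
Put 5 in bin 2; 10 remain.
Put 6 in bin 2; 4 remain.
Put 5 in bin 3; 10 remain.
Put 5 in bin 3; 5 remain.
Put 6 in bin 4; 9 remain.
Put 6 in bin 4; 3 remain.
Put 5 in bin 3; 0 remain.
Put 6 in bin 5; 9 remain.

5 bins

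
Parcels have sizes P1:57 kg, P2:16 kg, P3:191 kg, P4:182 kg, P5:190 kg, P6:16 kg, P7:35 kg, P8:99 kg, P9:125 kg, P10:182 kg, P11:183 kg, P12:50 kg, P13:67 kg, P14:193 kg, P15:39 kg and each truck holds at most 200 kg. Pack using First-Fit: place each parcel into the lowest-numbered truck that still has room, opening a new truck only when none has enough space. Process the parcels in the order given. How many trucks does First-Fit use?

P1 (57 kg) → truck 1 (remaining 143 kg)
P2 (16 kg) → truck 1 (remaining 127 kg)
P3 (191 kg) → truck 2 (remaining 9 kg)
P4 (182 kg) → truck 3 (remaining 18 kg)
P5 (190 kg) → truck 4 (remaining 10 kg)
P6 (16 kg) → truck 1 (remaining 111 kg)
P7 (35 kg) → truck 1 (remaining 76 kg)
P8 (99 kg) → truck 5 (remaining 101 kg)
P9 (125 kg) → truck 6 (remaining 75 kg)
P10 (182 kg) → truck 7 (remaining 18 kg)
P11 (183 kg) → truck 8 (remaining 17 kg)
P12 (50 kg) → truck 1 (remaining 26 kg)
P13 (67 kg) → truck 5 (remaining 34 kg)
P14 (193 kg) → truck 9 (remaining 7 kg)
P15 (39 kg) → truck 6 (remaining 36 kg)
Final trucks: [57,16,16,35,50] [191] [182] [190] [99,67] [125,39] [182] [183] [193].

9 trucks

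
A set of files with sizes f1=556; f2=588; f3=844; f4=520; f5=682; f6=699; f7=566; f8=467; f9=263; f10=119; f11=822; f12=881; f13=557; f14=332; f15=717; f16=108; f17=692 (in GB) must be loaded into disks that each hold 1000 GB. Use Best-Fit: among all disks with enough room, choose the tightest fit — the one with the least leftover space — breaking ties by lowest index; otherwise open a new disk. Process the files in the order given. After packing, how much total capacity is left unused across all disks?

2587

f1 (556 GB) → disk 1 (remaining 444 GB)
f2 (588 GB) → disk 2 (remaining 412 GB)
f3 (844 GB) → disk 3 (remaining 156 GB)
f4 (520 GB) → disk 4 (remaining 480 GB)
f5 (682 GB) → disk 5 (remaining 318 GB)
f6 (699 GB) → disk 6 (remaining 301 GB)
f7 (566 GB) → disk 7 (remaining 434 GB)
f8 (467 GB) → disk 4 (remaining 13 GB)
f9 (263 GB) → disk 6 (remaining 38 GB)
f10 (119 GB) → disk 3 (remaining 37 GB)
f11 (822 GB) → disk 8 (remaining 178 GB)
f12 (881 GB) → disk 9 (remaining 119 GB)
f13 (557 GB) → disk 10 (remaining 443 GB)
f14 (332 GB) → disk 2 (remaining 80 GB)
f15 (717 GB) → disk 11 (remaining 283 GB)
f16 (108 GB) → disk 9 (remaining 11 GB)
f17 (692 GB) → disk 12 (remaining 308 GB)
12 disks × 1000 GB = 12000 GB; used 9413 GB; unused 2587 GB.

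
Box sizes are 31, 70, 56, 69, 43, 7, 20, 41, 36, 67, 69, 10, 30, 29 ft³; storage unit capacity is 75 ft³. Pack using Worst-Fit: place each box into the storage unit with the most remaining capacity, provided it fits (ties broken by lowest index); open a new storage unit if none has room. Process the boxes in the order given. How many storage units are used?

9 storage units

storage unit 1: place 31 ft³, 44 ft³ left
storage unit 2: place 70 ft³, 5 ft³ left
storage unit 3: place 56 ft³, 19 ft³ left
storage unit 4: place 69 ft³, 6 ft³ left
storage unit 1: place 43 ft³, 1 ft³ left
storage unit 3: place 7 ft³, 12 ft³ left
storage unit 5: place 20 ft³, 55 ft³ left
storage unit 5: place 41 ft³, 14 ft³ left
storage unit 6: place 36 ft³, 39 ft³ left
storage unit 7: place 67 ft³, 8 ft³ left
storage unit 8: place 69 ft³, 6 ft³ left
storage unit 6: place 10 ft³, 29 ft³ left
storage unit 9: place 30 ft³, 45 ft³ left
storage unit 9: place 29 ft³, 16 ft³ left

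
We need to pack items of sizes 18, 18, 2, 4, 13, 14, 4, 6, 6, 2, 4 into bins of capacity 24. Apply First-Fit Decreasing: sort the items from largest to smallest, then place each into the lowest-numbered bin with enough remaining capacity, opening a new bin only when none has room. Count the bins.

4 bins

Sorted descending: 18, 18, 14, 13, 6, 6, 4, 4, 4, 2, 2.
18 → bin 1 (remaining 6)
18 → bin 2 (remaining 6)
14 → bin 3 (remaining 10)
13 → bin 4 (remaining 11)
6 → bin 1 (remaining 0)
6 → bin 2 (remaining 0)
4 → bin 3 (remaining 6)
4 → bin 3 (remaining 2)
4 → bin 4 (remaining 7)
2 → bin 3 (remaining 0)
2 → bin 4 (remaining 5)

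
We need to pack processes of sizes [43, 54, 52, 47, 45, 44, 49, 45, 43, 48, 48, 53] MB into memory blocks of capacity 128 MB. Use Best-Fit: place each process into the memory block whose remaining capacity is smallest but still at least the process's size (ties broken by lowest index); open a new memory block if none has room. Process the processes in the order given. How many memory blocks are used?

memory block 1: place 43 MB, 85 MB left
memory block 1: place 54 MB, 31 MB left
memory block 2: place 52 MB, 76 MB left
memory block 2: place 47 MB, 29 MB left
memory block 3: place 45 MB, 83 MB left
memory block 3: place 44 MB, 39 MB left
memory block 4: place 49 MB, 79 MB left
memory block 4: place 45 MB, 34 MB left
memory block 5: place 43 MB, 85 MB left
memory block 5: place 48 MB, 37 MB left
memory block 6: place 48 MB, 80 MB left
memory block 6: place 53 MB, 27 MB left

6 memory blocks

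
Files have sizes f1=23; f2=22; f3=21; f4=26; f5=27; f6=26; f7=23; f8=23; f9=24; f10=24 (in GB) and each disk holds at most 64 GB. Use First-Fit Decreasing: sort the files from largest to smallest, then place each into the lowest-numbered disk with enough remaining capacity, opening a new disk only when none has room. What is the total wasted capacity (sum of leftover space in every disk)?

Sorted descending: 27, 26, 26, 24, 24, 23, 23, 23, 22, 21.
Put 27 GB in disk 1; 37 GB remain.
Put 26 GB in disk 1; 11 GB remain.
Put 26 GB in disk 2; 38 GB remain.
Put 24 GB in disk 2; 14 GB remain.
Put 24 GB in disk 3; 40 GB remain.
Put 23 GB in disk 3; 17 GB remain.
Put 23 GB in disk 4; 41 GB remain.
Put 23 GB in disk 4; 18 GB remain.
Put 22 GB in disk 5; 42 GB remain.
Put 21 GB in disk 5; 21 GB remain.
5 disks × 64 GB = 320 GB; used 239 GB; unused 81 GB.

81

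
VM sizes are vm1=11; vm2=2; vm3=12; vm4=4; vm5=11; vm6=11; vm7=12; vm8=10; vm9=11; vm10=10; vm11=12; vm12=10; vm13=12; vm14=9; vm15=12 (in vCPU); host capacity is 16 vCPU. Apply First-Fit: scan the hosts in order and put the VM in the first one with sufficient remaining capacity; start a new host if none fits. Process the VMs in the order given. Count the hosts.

Put vm1 (11 vCPU) in host 1; 5 vCPU remain.
Put vm2 (2 vCPU) in host 1; 3 vCPU remain.
Put vm3 (12 vCPU) in host 2; 4 vCPU remain.
Put vm4 (4 vCPU) in host 2; 0 vCPU remain.
Put vm5 (11 vCPU) in host 3; 5 vCPU remain.
Put vm6 (11 vCPU) in host 4; 5 vCPU remain.
Put vm7 (12 vCPU) in host 5; 4 vCPU remain.
Put vm8 (10 vCPU) in host 6; 6 vCPU remain.
Put vm9 (11 vCPU) in host 7; 5 vCPU remain.
Put vm10 (10 vCPU) in host 8; 6 vCPU remain.
Put vm11 (12 vCPU) in host 9; 4 vCPU remain.
Put vm12 (10 vCPU) in host 10; 6 vCPU remain.
Put vm13 (12 vCPU) in host 11; 4 vCPU remain.
Put vm14 (9 vCPU) in host 12; 7 vCPU remain.
Put vm15 (12 vCPU) in host 13; 4 vCPU remain.

13 hosts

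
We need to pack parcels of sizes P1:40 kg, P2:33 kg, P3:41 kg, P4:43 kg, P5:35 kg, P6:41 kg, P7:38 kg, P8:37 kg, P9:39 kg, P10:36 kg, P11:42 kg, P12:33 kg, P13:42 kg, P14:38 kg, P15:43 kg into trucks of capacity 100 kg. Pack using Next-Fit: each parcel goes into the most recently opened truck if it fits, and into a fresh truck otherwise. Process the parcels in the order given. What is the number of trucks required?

8 trucks

Put P1 (40 kg) in truck 1; 60 kg remain.
Put P2 (33 kg) in truck 1; 27 kg remain.
Put P3 (41 kg) in truck 2; 59 kg remain.
Put P4 (43 kg) in truck 2; 16 kg remain.
Put P5 (35 kg) in truck 3; 65 kg remain.
Put P6 (41 kg) in truck 3; 24 kg remain.
Put P7 (38 kg) in truck 4; 62 kg remain.
Put P8 (37 kg) in truck 4; 25 kg remain.
Put P9 (39 kg) in truck 5; 61 kg remain.
Put P10 (36 kg) in truck 5; 25 kg remain.
Put P11 (42 kg) in truck 6; 58 kg remain.
Put P12 (33 kg) in truck 6; 25 kg remain.
Put P13 (42 kg) in truck 7; 58 kg remain.
Put P14 (38 kg) in truck 7; 20 kg remain.
Put P15 (43 kg) in truck 8; 57 kg remain.
Final trucks: [40,33] [41,43] [35,41] [38,37] [39,36] [42,33] [42,38] [43].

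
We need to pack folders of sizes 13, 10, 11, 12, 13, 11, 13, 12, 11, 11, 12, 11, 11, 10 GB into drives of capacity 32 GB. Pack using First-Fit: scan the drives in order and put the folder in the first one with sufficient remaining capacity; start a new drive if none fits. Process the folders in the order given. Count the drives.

7

Put 13 GB in drive 1; 19 GB remain.
Put 10 GB in drive 1; 9 GB remain.
Put 11 GB in drive 2; 21 GB remain.
Put 12 GB in drive 2; 9 GB remain.
Put 13 GB in drive 3; 19 GB remain.
Put 11 GB in drive 3; 8 GB remain.
Put 13 GB in drive 4; 19 GB remain.
Put 12 GB in drive 4; 7 GB remain.
Put 11 GB in drive 5; 21 GB remain.
Put 11 GB in drive 5; 10 GB remain.
Put 12 GB in drive 6; 20 GB remain.
Put 11 GB in drive 6; 9 GB remain.
Put 11 GB in drive 7; 21 GB remain.
Put 10 GB in drive 5; 0 GB remain.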